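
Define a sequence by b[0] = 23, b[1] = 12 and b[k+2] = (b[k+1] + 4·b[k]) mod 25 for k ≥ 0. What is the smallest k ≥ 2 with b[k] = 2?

We have b[0] = 23,  b[1] = 12,  b[2] = 4,  b[3] = 2,  b[4] = 18,  b[5] = 1,  b[6] = 23,  b[7] = 2,  b[8] = 19,  b[9] = 2,  b[10] = 3,  b[11] = 11,  b[12] = 23,  b[13] = 17,  b[14] = 9,  b[15] = 2,  b[16] = 13,  b[17] = 21,  b[18] = 23,  b[19] = 7,  b[20] = 24,  b[21] = 2,  b[22] = 23,  b[23] = 6,  b[24] = 23,  b[25] = 22,  b[26] = 14,  b[27] = 2,  b[28] = 8,  b[29] = 16,  b[30] = 23,  b[31] = 12.
Since (b[30], b[31]) = (b[0], b[1]) = (23, 12) (two consecutive terms determine the rest), the sequence is periodic with period 30.
The value 2 first appears (with k ≥ 2) at b[3].

3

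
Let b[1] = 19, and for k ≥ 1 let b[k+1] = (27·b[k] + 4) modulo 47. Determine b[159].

33

Listing terms: b[1] = 19; b[2] = 0; b[3] = 4; b[4] = 18; b[5] = 20; b[6] = 27; b[7] = 28; b[8] = 8; b[9] = 32; b[10] = 22; b[11] = 34; b[12] = 29; b[13] = 35; b[14] = 9; b[15] = 12; b[16] = 46; b[17] = 24; b[18] = 41; b[19] = 30; b[20] = 15; b[21] = 33; b[22] = 2; b[23] = 11; b[24] = 19.
Since b[24] = b[1] = 19, the sequence is periodic with period 23.
So b[159] = b[1 + ((159-1) mod 23)] = b[21] = 33.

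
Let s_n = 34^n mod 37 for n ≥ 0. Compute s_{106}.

s_0 = 1,  s_1 = 34,  s_2 = 9,  s_3 = 10,  s_4 = 7,  s_5 = 16,  s_6 = 26,  s_7 = 33,  s_8 = 12,  s_9 = 1.
Since s_9 = s_0 = 1, the sequence is periodic with period 9.
(106 - 0) mod 9 = 7, so s_{106} = s_7 = 33.

33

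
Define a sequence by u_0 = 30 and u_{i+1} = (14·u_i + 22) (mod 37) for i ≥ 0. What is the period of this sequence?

12

Listing terms: u_0 = 30; u_1 = 35; u_2 = 31; u_3 = 12; u_4 = 5; u_5 = 18; u_6 = 15; u_7 = 10; u_8 = 14; u_9 = 33; u_{10} = 3; u_{11} = 27; u_{12} = 30.
The sequence repeats with period 12.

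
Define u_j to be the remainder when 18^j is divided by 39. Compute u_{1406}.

12

We have u_0 = 1; u_1 = 18; u_2 = 12; u_3 = 21; u_4 = 27; u_5 = 18.
Since u_5 = u_1 = 18, the sequence is eventually periodic: after a pre-period of length 1 it cycles with period 4.
For j ≥ 1, u_j depends only on (j - 1) mod 4. (1406 - 1) mod 4 = 1, so u_{1406} = u_2 = 12.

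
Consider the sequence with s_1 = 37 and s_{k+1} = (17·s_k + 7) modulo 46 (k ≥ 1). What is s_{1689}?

Listing terms: s_1 = 37, s_2 = 38, s_3 = 9, s_4 = 22, s_5 = 13, s_6 = 44, s_7 = 19, s_8 = 8, s_9 = 5, s_{10} = 0, s_{11} = 7, s_{12} = 34, s_{13} = 33, s_{14} = 16, s_{15} = 3, s_{16} = 12, s_{17} = 27, s_{18} = 6, s_{19} = 17, s_{20} = 20, s_{21} = 25, s_{22} = 18, s_{23} = 37.
The sequence repeats with period 22.
(1689 - 1) mod 22 = 16, so s_{1689} = s_{17} = 27.

27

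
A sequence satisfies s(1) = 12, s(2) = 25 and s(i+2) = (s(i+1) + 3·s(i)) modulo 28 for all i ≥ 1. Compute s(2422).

12

Computing terms: s(1) = 12; s(2) = 25; s(3) = 5; s(4) = 24; s(5) = 11; s(6) = 27; s(7) = 4; s(8) = 1; s(9) = 13; s(10) = 16; s(11) = 27; s(12) = 19; s(13) = 16; s(14) = 17; s(15) = 9; s(16) = 4; s(17) = 3; s(18) = 15; s(19) = 24; s(20) = 13; s(21) = 1; s(22) = 12; s(23) = 15; s(24) = 23; s(25) = 12; s(26) = 25.
The sequence repeats with period 24.
So s(2422) = s(1 + ((2422-1) mod 24)) = s(22) = 12.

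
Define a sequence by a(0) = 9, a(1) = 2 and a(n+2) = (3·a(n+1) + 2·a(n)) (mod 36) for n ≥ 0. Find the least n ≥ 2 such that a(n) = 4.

3

Listing terms: a(0) = 9; a(1) = 2; a(2) = 24; a(3) = 4; a(4) = 24; a(5) = 8; a(6) = 0; a(7) = 16; a(8) = 12; a(9) = 32; a(10) = 12; a(11) = 28; a(12) = 0; a(13) = 20; a(14) = 24; a(15) = 4.
Since (a(14), a(15)) = (a(2), a(3)) = (24, 4) (two consecutive terms determine the rest), the sequence is eventually periodic: after a pre-period of length 2 it cycles with period 12.
The value 4 first appears (with n ≥ 2) at a(3).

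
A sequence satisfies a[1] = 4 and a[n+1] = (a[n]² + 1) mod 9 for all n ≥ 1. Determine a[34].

a[1] = 4, a[2] = 8, a[3] = 2, a[4] = 5, a[5] = 8.
Since a[5] = a[2] = 8, the sequence is eventually periodic: after a pre-period of length 1 it cycles with period 3.
For n ≥ 2, a[n] depends only on (n - 2) mod 3. (34 - 2) mod 3 = 2, so a[34] = a[4] = 5.

5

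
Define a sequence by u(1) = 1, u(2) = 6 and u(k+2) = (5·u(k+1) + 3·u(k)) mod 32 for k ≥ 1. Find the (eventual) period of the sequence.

Computing terms: u(1) = 1,  u(2) = 6,  u(3) = 1,  u(4) = 23,  u(5) = 22,  u(6) = 19,  u(7) = 1,  u(8) = 30,  u(9) = 25,  u(10) = 23,  u(11) = 30,  u(12) = 27,  u(13) = 1,  u(14) = 22,  u(15) = 17,  u(16) = 23,  u(17) = 6,  u(18) = 3,  u(19) = 1,  u(20) = 14,  u(21) = 9,  u(22) = 23,  u(23) = 14,  u(24) = 11,  u(25) = 1,  u(26) = 6.
The sequence repeats with period 24.

24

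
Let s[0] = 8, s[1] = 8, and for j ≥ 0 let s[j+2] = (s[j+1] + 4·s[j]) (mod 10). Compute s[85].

Listing terms: s[0] = 8,  s[1] = 8,  s[2] = 0,  s[3] = 2,  s[4] = 2,  s[5] = 0,  s[6] = 8,  s[7] = 8.
Since (s[6], s[7]) = (s[0], s[1]) = (8, 8) (two consecutive terms determine the rest), the sequence is periodic with period 6.
So s[85] = s[0 + ((85-0) mod 6)] = s[1] = 8.

8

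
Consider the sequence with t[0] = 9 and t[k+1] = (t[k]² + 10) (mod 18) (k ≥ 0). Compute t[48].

5

Computing terms: t[0] = 9,  t[1] = 1,  t[2] = 11,  t[3] = 5,  t[4] = 17,  t[5] = 11.
Since t[5] = t[2] = 11, the sequence is eventually periodic: after a pre-period of length 2 it cycles with period 3.
For k ≥ 2, t[k] depends only on (k - 2) mod 3. (48 - 2) mod 3 = 1, so t[48] = t[3] = 5.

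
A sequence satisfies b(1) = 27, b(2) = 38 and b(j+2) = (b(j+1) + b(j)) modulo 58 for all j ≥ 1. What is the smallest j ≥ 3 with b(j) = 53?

b(1) = 27,  b(2) = 38,  b(3) = 7,  b(4) = 45,  b(5) = 52,  b(6) = 39,  b(7) = 33,  b(8) = 14,  b(9) = 47,  b(10) = 3,  b(11) = 50,  b(12) = 53,  b(13) = 45,  b(14) = 40,  b(15) = 27,  b(16) = 9,  b(17) = 36,  b(18) = 45,  b(19) = 23,  b(20) = 10,  b(21) = 33,  b(22) = 43,  b(23) = 18,  b(24) = 3,  b(25) = 21,  b(26) = 24,  b(27) = 45,  b(28) = 11,  b(29) = 56,  b(30) = 9,  b(31) = 7,  b(32) = 16,  b(33) = 23,  b(34) = 39,  b(35) = 4,  b(36) = 43,  b(37) = 47,  b(38) = 32,  b(39) = 21,  b(40) = 53,  b(41) = 16,  b(42) = 11,  b(43) = 27,  b(44) = 38.
The sequence repeats with period 42.
The value 53 first appears (with j ≥ 3) at b(12).

12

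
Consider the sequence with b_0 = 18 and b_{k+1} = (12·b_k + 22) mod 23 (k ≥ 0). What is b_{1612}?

b_0 = 18; b_1 = 8; b_2 = 3; b_3 = 12; b_4 = 5; b_5 = 13; b_6 = 17; b_7 = 19; b_8 = 20; b_9 = 9; b_{10} = 15; b_{11} = 18.
The sequence repeats with period 11.
(1612 - 0) mod 11 = 6, so b_{1612} = b_6 = 17.

17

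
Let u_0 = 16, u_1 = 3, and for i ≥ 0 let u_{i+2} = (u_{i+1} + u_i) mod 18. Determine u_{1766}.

17

We have u_0 = 16, u_1 = 3, u_2 = 1, u_3 = 4, u_4 = 5, u_5 = 9, u_6 = 14, u_7 = 5, u_8 = 1, u_9 = 6, u_{10} = 7, u_{11} = 13, u_{12} = 2, u_{13} = 15, u_{14} = 17, u_{15} = 14, u_{16} = 13, u_{17} = 9, u_{18} = 4, u_{19} = 13, u_{20} = 17, u_{21} = 12, u_{22} = 11, u_{23} = 5, u_{24} = 16, u_{25} = 3.
The sequence repeats with period 24.
(1766 - 0) mod 24 = 14, so u_{1766} = u_{14} = 17.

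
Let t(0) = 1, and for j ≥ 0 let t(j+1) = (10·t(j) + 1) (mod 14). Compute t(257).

7

Listing terms: t(0) = 1, t(1) = 11, t(2) = 13, t(3) = 5, t(4) = 9, t(5) = 7, t(6) = 1.
The sequence repeats with period 6.
So t(257) = t(0 + ((257-0) mod 6)) = t(5) = 7.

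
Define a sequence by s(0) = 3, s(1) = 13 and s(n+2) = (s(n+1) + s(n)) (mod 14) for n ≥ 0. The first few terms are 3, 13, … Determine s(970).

5

s(0) = 3, s(1) = 13, s(2) = 2, s(3) = 1, s(4) = 3, s(5) = 4, s(6) = 7, s(7) = 11, s(8) = 4, s(9) = 1, s(10) = 5, s(11) = 6, s(12) = 11, s(13) = 3, s(14) = 0, s(15) = 3, s(16) = 3, s(17) = 6, s(18) = 9, s(19) = 1, s(20) = 10, s(21) = 11, s(22) = 7, s(23) = 4, s(24) = 11, s(25) = 1, s(26) = 12, s(27) = 13, s(28) = 11, s(29) = 10, s(30) = 7, s(31) = 3, s(32) = 10, s(33) = 13, s(34) = 9, s(35) = 8, s(36) = 3, s(37) = 11, s(38) = 0, s(39) = 11, s(40) = 11, s(41) = 8, s(42) = 5, s(43) = 13, s(44) = 4, s(45) = 3, s(46) = 7, s(47) = 10, s(48) = 3, s(49) = 13.
Since (s(48), s(49)) = (s(0), s(1)) = (3, 13) (two consecutive terms determine the rest), the sequence is periodic with period 48.
So s(970) = s(0 + ((970-0) mod 48)) = s(10) = 5.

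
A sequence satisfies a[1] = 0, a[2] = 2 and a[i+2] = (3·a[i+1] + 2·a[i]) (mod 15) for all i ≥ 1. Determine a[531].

6

We have a[1] = 0, a[2] = 2, a[3] = 6, a[4] = 7, a[5] = 3, a[6] = 8, a[7] = 0, a[8] = 1, a[9] = 3, a[10] = 11, a[11] = 9, a[12] = 4, a[13] = 0, a[14] = 8, a[15] = 9, a[16] = 13, a[17] = 12, a[18] = 2, a[19] = 0, a[20] = 4, a[21] = 12, a[22] = 14, a[23] = 6, a[24] = 1, a[25] = 0, a[26] = 2.
The sequence repeats with period 24.
So a[531] = a[1 + ((531-1) mod 24)] = a[3] = 6.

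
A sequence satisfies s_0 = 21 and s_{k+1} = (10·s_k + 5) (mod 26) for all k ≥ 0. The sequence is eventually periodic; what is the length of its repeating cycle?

Computing terms: s_0 = 21, s_1 = 7, s_2 = 23, s_3 = 1, s_4 = 15, s_5 = 25, s_6 = 21.
The sequence repeats with period 6.

6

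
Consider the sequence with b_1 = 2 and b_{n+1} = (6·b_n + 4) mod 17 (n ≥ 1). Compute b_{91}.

Computing terms: b_1 = 2,  b_2 = 16,  b_3 = 15,  b_4 = 9,  b_5 = 7,  b_6 = 12,  b_7 = 8,  b_8 = 1,  b_9 = 10,  b_{10} = 13,  b_{11} = 14,  b_{12} = 3,  b_{13} = 5,  b_{14} = 0,  b_{15} = 4,  b_{16} = 11,  b_{17} = 2.
The sequence repeats with period 16.
(91 - 1) mod 16 = 10, so b_{91} = b_{11} = 14.

14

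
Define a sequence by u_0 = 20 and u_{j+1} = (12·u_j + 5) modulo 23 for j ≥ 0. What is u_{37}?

2

We have u_0 = 20, u_1 = 15, u_2 = 1, u_3 = 17, u_4 = 2, u_5 = 6, u_6 = 8, u_7 = 9, u_8 = 21, u_9 = 4, u_{10} = 7, u_{11} = 20.
The sequence repeats with period 11.
(37 - 0) mod 11 = 4, so u_{37} = u_4 = 2.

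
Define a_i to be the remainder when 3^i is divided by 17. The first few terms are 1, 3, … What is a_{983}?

11

Computing terms: a_0 = 1, a_1 = 3, a_2 = 9, a_3 = 10, a_4 = 13, a_5 = 5, a_6 = 15, a_7 = 11, a_8 = 16, a_9 = 14, a_{10} = 8, a_{11} = 7, a_{12} = 4, a_{13} = 12, a_{14} = 2, a_{15} = 6, a_{16} = 1.
The sequence repeats with period 16.
(983 - 0) mod 16 = 7, so a_{983} = a_7 = 11.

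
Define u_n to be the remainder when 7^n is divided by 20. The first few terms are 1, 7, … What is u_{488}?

Listing terms: u_0 = 1, u_1 = 7, u_2 = 9, u_3 = 3, u_4 = 1.
The sequence repeats with period 4.
So u_{488} = u_{0 + ((488-0) mod 4)} = u_0 = 1.

1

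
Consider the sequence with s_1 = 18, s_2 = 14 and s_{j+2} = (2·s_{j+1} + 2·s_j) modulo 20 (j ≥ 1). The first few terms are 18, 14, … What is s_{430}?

12

Computing terms: s_1 = 18,  s_2 = 14,  s_3 = 4,  s_4 = 16,  s_5 = 0,  s_6 = 12,  s_7 = 4,  s_8 = 12,  s_9 = 12,  s_{10} = 8,  s_{11} = 0,  s_{12} = 16,  s_{13} = 12,  s_{14} = 16,  s_{15} = 16,  s_{16} = 4,  s_{17} = 0,  s_{18} = 8,  s_{19} = 16,  s_{20} = 8,  s_{21} = 8,  s_{22} = 12,  s_{23} = 0,  s_{24} = 4,  s_{25} = 8,  s_{26} = 4,  s_{27} = 4,  s_{28} = 16.
Since (s_{27}, s_{28}) = (s_3, s_4) = (4, 16) (two consecutive terms determine the rest), the sequence is eventually periodic: after a pre-period of length 2 it cycles with period 24.
For j ≥ 3, s_j depends only on (j - 3) mod 24. (430 - 3) mod 24 = 19, so s_{430} = s_{22} = 12.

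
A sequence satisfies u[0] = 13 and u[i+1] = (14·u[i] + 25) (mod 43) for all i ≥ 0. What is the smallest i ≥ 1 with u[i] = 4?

13

We have u[0] = 13; u[1] = 35; u[2] = 42; u[3] = 11; u[4] = 7; u[5] = 37; u[6] = 27; u[7] = 16; u[8] = 34; u[9] = 28; u[10] = 30; u[11] = 15; u[12] = 20; u[13] = 4; u[14] = 38; u[15] = 41; u[16] = 40; u[17] = 26; u[18] = 2; u[19] = 10; u[20] = 36; u[21] = 13.
Since u[21] = u[0] = 13, the sequence is periodic with period 21.
The value 4 first appears (with i ≥ 1) at u[13].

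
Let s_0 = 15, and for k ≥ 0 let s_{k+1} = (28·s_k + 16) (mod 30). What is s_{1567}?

Listing terms: s_0 = 15, s_1 = 16, s_2 = 14, s_3 = 18, s_4 = 10, s_5 = 26, s_6 = 24, s_7 = 28, s_8 = 20, s_9 = 6, s_{10} = 4, s_{11} = 8, s_{12} = 0, s_{13} = 16.
Since s_{13} = s_1 = 16, the sequence is eventually periodic: after a pre-period of length 1 it cycles with period 12.
For k ≥ 1, s_k depends only on (k - 1) mod 12. (1567 - 1) mod 12 = 6, so s_{1567} = s_7 = 28.

28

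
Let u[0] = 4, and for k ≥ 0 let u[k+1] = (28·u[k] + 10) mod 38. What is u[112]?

We have u[0] = 4; u[1] = 8; u[2] = 6; u[3] = 26; u[4] = 16; u[5] = 2; u[6] = 28; u[7] = 34; u[8] = 12; u[9] = 4.
Since u[9] = u[0] = 4, the sequence is periodic with period 9.
So u[112] = u[0 + ((112-0) mod 9)] = u[4] = 16.

16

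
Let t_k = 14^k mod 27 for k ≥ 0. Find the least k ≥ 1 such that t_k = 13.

Listing terms: t_0 = 1; t_1 = 14; t_2 = 7; t_3 = 17; t_4 = 22; t_5 = 11; t_6 = 19; t_7 = 23; t_8 = 25; t_9 = 26; t_{10} = 13; t_{11} = 20; t_{12} = 10; t_{13} = 5; t_{14} = 16; t_{15} = 8; t_{16} = 4; t_{17} = 2; t_{18} = 1.
Since t_{18} = t_0 = 1, the sequence is periodic with period 18.
The value 13 first appears (with k ≥ 1) at t_{10}.

10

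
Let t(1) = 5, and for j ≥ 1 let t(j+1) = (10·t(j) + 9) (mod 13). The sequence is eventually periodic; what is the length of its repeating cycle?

6

We have t(1) = 5; t(2) = 7; t(3) = 1; t(4) = 6; t(5) = 4; t(6) = 10; t(7) = 5.
Since t(7) = t(1) = 5, the sequence is periodic with period 6.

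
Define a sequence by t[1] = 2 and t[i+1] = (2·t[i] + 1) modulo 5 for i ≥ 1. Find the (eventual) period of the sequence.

4

Computing terms: t[1] = 2; t[2] = 0; t[3] = 1; t[4] = 3; t[5] = 2.
Since t[5] = t[1] = 2, the sequence is periodic with period 4.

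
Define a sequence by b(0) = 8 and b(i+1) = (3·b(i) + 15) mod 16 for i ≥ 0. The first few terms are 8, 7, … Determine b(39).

Computing terms: b(0) = 8; b(1) = 7; b(2) = 4; b(3) = 11; b(4) = 0; b(5) = 15; b(6) = 12; b(7) = 3; b(8) = 8.
The sequence repeats with period 8.
(39 - 0) mod 8 = 7, so b(39) = b(7) = 3.

3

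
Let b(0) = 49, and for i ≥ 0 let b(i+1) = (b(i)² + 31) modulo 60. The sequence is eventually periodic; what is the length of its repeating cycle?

b(0) = 49,  b(1) = 32,  b(2) = 35,  b(3) = 56,  b(4) = 47,  b(5) = 20,  b(6) = 11,  b(7) = 32.
Since b(7) = b(1) = 32, the sequence is eventually periodic: after a pre-period of length 1 it cycles with period 6.

6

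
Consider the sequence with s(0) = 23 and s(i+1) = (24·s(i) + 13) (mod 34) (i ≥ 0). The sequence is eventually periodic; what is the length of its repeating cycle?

Computing terms: s(0) = 23; s(1) = 21; s(2) = 7; s(3) = 11; s(4) = 5; s(5) = 31; s(6) = 9; s(7) = 25; s(8) = 1; s(9) = 3; s(10) = 17; s(11) = 13; s(12) = 19; s(13) = 27; s(14) = 15; s(15) = 33; s(16) = 23.
Since s(16) = s(0) = 23, the sequence is periodic with period 16.

16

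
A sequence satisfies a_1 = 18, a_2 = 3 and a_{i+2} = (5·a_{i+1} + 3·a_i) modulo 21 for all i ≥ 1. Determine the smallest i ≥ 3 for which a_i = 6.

3

Computing terms: a_1 = 18,  a_2 = 3,  a_3 = 6,  a_4 = 18,  a_5 = 3.
Since (a_4, a_5) = (a_1, a_2) = (18, 3) (two consecutive terms determine the rest), the sequence is periodic with period 3.
The value 6 first appears (with i ≥ 3) at a_3.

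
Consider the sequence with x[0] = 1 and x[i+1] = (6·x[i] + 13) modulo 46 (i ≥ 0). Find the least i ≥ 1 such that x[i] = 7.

8

x[0] = 1; x[1] = 19; x[2] = 35; x[3] = 39; x[4] = 17; x[5] = 23; x[6] = 13; x[7] = 45; x[8] = 7; x[9] = 9; x[10] = 21; x[11] = 1.
Since x[11] = x[0] = 1, the sequence is periodic with period 11.
The value 7 first appears (with i ≥ 1) at x[8].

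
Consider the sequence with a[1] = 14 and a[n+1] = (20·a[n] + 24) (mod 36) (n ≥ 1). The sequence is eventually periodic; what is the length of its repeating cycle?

6

We have a[1] = 14; a[2] = 16; a[3] = 20; a[4] = 28; a[5] = 8; a[6] = 4; a[7] = 32; a[8] = 16.
Since a[8] = a[2] = 16, the sequence is eventually periodic: after a pre-period of length 1 it cycles with period 6.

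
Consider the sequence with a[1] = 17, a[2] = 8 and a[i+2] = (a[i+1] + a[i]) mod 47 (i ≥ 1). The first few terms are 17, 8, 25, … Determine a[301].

Computing terms: a[1] = 17; a[2] = 8; a[3] = 25; a[4] = 33; a[5] = 11; a[6] = 44; a[7] = 8; a[8] = 5; a[9] = 13; a[10] = 18; a[11] = 31; a[12] = 2; a[13] = 33; a[14] = 35; a[15] = 21; a[16] = 9; a[17] = 30; a[18] = 39; a[19] = 22; a[20] = 14; a[21] = 36; a[22] = 3; a[23] = 39; a[24] = 42; a[25] = 34; a[26] = 29; a[27] = 16; a[28] = 45; a[29] = 14; a[30] = 12; a[31] = 26; a[32] = 38; a[33] = 17; a[34] = 8.
Since (a[33], a[34]) = (a[1], a[2]) = (17, 8) (two consecutive terms determine the rest), the sequence is periodic with period 32.
(301 - 1) mod 32 = 12, so a[301] = a[13] = 33.

33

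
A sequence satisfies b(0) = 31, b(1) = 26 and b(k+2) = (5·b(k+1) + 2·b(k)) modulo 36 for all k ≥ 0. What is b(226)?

8

We have b(0) = 31, b(1) = 26, b(2) = 12, b(3) = 4, b(4) = 8, b(5) = 12, b(6) = 4.
Since (b(5), b(6)) = (b(2), b(3)) = (12, 4) (two consecutive terms determine the rest), the sequence is eventually periodic: after a pre-period of length 2 it cycles with period 3.
For k ≥ 2, b(k) depends only on (k - 2) mod 3. (226 - 2) mod 3 = 2, so b(226) = b(4) = 8.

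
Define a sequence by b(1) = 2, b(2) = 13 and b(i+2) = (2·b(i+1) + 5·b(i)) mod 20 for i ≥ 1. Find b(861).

14

b(1) = 2,  b(2) = 13,  b(3) = 16,  b(4) = 17,  b(5) = 14,  b(6) = 13,  b(7) = 16.
Since (b(6), b(7)) = (b(2), b(3)) = (13, 16) (two consecutive terms determine the rest), the sequence is eventually periodic: after a pre-period of length 1 it cycles with period 4.
For i ≥ 2, b(i) depends only on (i - 2) mod 4. (861 - 2) mod 4 = 3, so b(861) = b(5) = 14.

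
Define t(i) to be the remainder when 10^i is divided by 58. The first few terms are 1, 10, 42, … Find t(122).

Listing terms: t(0) = 1; t(1) = 10; t(2) = 42; t(3) = 14; t(4) = 24; t(5) = 8; t(6) = 22; t(7) = 46; t(8) = 54; t(9) = 18; t(10) = 6; t(11) = 2; t(12) = 20; t(13) = 26; t(14) = 28; t(15) = 48; t(16) = 16; t(17) = 44; t(18) = 34; t(19) = 50; t(20) = 36; t(21) = 12; t(22) = 4; t(23) = 40; t(24) = 52; t(25) = 56; t(26) = 38; t(27) = 32; t(28) = 30; t(29) = 10.
Since t(29) = t(1) = 10, the sequence is eventually periodic: after a pre-period of length 1 it cycles with period 28.
For i ≥ 1, t(i) depends only on (i - 1) mod 28. (122 - 1) mod 28 = 9, so t(122) = t(10) = 6.

6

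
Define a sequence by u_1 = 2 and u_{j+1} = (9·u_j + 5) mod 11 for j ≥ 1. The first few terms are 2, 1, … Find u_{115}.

7

We have u_1 = 2,  u_2 = 1,  u_3 = 3,  u_4 = 10,  u_5 = 7,  u_6 = 2.
The sequence repeats with period 5.
(115 - 1) mod 5 = 4, so u_{115} = u_5 = 7.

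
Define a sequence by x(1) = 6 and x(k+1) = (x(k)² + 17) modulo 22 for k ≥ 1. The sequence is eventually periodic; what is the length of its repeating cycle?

Computing terms: x(1) = 6,  x(2) = 9,  x(3) = 10,  x(4) = 7,  x(5) = 0,  x(6) = 17,  x(7) = 20,  x(8) = 21,  x(9) = 18,  x(10) = 11,  x(11) = 6.
Since x(11) = x(1) = 6, the sequence is periodic with period 10.

10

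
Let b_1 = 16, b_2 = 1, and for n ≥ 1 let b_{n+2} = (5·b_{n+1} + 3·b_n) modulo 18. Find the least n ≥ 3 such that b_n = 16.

Computing terms: b_1 = 16; b_2 = 1; b_3 = 17; b_4 = 16; b_5 = 5; b_6 = 1; b_7 = 2; b_8 = 13; b_9 = 17; b_{10} = 16.
Since (b_9, b_{10}) = (b_3, b_4) = (17, 16) (two consecutive terms determine the rest), the sequence is eventually periodic: after a pre-period of length 2 it cycles with period 6.
The value 16 first appears (with n ≥ 3) at b_4.

4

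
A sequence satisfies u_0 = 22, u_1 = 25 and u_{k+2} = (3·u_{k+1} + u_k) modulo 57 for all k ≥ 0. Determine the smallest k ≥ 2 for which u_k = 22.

Computing terms: u_0 = 22,  u_1 = 25,  u_2 = 40,  u_3 = 31,  u_4 = 19,  u_5 = 31,  u_6 = 55,  u_7 = 25,  u_8 = 16,  u_9 = 16,  u_{10} = 7,  u_{11} = 37,  u_{12} = 4,  u_{13} = 49,  u_{14} = 37,  u_{15} = 46,  u_{16} = 4,  u_{17} = 1,  u_{18} = 7,  u_{19} = 22,  u_{20} = 16,  u_{21} = 13,  u_{22} = 55,  u_{23} = 7,  u_{24} = 19,  u_{25} = 7,  u_{26} = 40,  u_{27} = 13,  u_{28} = 22,  u_{29} = 22,  u_{30} = 31,  u_{31} = 1,  u_{32} = 34,  u_{33} = 46,  u_{34} = 1,  u_{35} = 49,  u_{36} = 34,  u_{37} = 37,  u_{38} = 31,  u_{39} = 16,  u_{40} = 22,  u_{41} = 25.
The sequence repeats with period 40.
The value 22 first appears (with k ≥ 2) at u_{19}.

19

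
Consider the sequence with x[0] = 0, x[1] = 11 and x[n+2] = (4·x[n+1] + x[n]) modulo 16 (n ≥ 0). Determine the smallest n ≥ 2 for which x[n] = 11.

3

x[0] = 0,  x[1] = 11,  x[2] = 12,  x[3] = 11,  x[4] = 8,  x[5] = 11,  x[6] = 4,  x[7] = 11,  x[8] = 0,  x[9] = 11.
Since (x[8], x[9]) = (x[0], x[1]) = (0, 11) (two consecutive terms determine the rest), the sequence is periodic with period 8.
The value 11 first appears (with n ≥ 2) at x[3].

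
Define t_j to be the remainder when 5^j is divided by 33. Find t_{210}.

1

Listing terms: t_1 = 5, t_2 = 25, t_3 = 26, t_4 = 31, t_5 = 23, t_6 = 16, t_7 = 14, t_8 = 4, t_9 = 20, t_{10} = 1, t_{11} = 5.
The sequence repeats with period 10.
So t_{210} = t_{1 + ((210-1) mod 10)} = t_{10} = 1.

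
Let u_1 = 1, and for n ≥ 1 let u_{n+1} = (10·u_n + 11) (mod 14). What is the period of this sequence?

Listing terms: u_1 = 1; u_2 = 7; u_3 = 11; u_4 = 9; u_5 = 3; u_6 = 13; u_7 = 1.
Since u_7 = u_1 = 1, the sequence is periodic with period 6.

6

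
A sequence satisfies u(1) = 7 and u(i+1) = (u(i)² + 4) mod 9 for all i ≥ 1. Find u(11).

8

Listing terms: u(1) = 7,  u(2) = 8,  u(3) = 5,  u(4) = 2,  u(5) = 8.
Since u(5) = u(2) = 8, the sequence is eventually periodic: after a pre-period of length 1 it cycles with period 3.
For i ≥ 2, u(i) depends only on (i - 2) mod 3. (11 - 2) mod 3 = 0, so u(11) = u(2) = 8.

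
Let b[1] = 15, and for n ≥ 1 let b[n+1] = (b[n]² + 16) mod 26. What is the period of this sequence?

Listing terms: b[1] = 15; b[2] = 7; b[3] = 13; b[4] = 3; b[5] = 25; b[6] = 17; b[7] = 19; b[8] = 13.
Since b[8] = b[3] = 13, the sequence is eventually periodic: after a pre-period of length 2 it cycles with period 5.

5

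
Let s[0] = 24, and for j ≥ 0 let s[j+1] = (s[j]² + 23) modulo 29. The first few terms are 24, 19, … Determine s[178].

Listing terms: s[0] = 24; s[1] = 19; s[2] = 7; s[3] = 14; s[4] = 16; s[5] = 18; s[6] = 28; s[7] = 24.
The sequence repeats with period 7.
(178 - 0) mod 7 = 3, so s[178] = s[3] = 14.

14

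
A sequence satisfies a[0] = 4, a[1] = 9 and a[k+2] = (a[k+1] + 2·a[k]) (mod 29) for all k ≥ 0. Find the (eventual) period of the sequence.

We have a[0] = 4; a[1] = 9; a[2] = 17; a[3] = 6; a[4] = 11; a[5] = 23; a[6] = 16; a[7] = 4; a[8] = 7; a[9] = 15; a[10] = 0; a[11] = 1; a[12] = 1; a[13] = 3; a[14] = 5; a[15] = 11; a[16] = 21; a[17] = 14; a[18] = 27; a[19] = 26; a[20] = 22; a[21] = 16; a[22] = 2; a[23] = 5; a[24] = 9; a[25] = 19; a[26] = 8; a[27] = 17; a[28] = 4; a[29] = 9.
The sequence repeats with period 28.

28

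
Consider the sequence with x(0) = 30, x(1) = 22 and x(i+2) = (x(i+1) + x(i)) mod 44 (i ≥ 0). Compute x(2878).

38

Listing terms: x(0) = 30,  x(1) = 22,  x(2) = 8,  x(3) = 30,  x(4) = 38,  x(5) = 24,  x(6) = 18,  x(7) = 42,  x(8) = 16,  x(9) = 14,  x(10) = 30,  x(11) = 0,  x(12) = 30,  x(13) = 30,  x(14) = 16,  x(15) = 2,  x(16) = 18,  x(17) = 20,  x(18) = 38,  x(19) = 14,  x(20) = 8,  x(21) = 22,  x(22) = 30,  x(23) = 8,  x(24) = 38,  x(25) = 2,  x(26) = 40,  x(27) = 42,  x(28) = 38,  x(29) = 36,  x(30) = 30,  x(31) = 22.
Since (x(30), x(31)) = (x(0), x(1)) = (30, 22) (two consecutive terms determine the rest), the sequence is periodic with period 30.
So x(2878) = x(0 + ((2878-0) mod 30)) = x(28) = 38.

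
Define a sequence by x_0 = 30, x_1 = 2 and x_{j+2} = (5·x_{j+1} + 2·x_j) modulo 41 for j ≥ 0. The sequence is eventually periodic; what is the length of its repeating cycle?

x_0 = 30; x_1 = 2; x_2 = 29; x_3 = 26; x_4 = 24; x_5 = 8; x_6 = 6; x_7 = 5; x_8 = 37; x_9 = 31; x_{10} = 24; x_{11} = 18; x_{12} = 15; x_{13} = 29; x_{14} = 11; x_{15} = 31; x_{16} = 13; x_{17} = 4; x_{18} = 5; x_{19} = 33; x_{20} = 11; x_{21} = 39; x_{22} = 12; x_{23} = 15; x_{24} = 17; x_{25} = 33; x_{26} = 35; x_{27} = 36; x_{28} = 4; x_{29} = 10; x_{30} = 17; x_{31} = 23; x_{32} = 26; x_{33} = 12; x_{34} = 30; x_{35} = 10; x_{36} = 28; x_{37} = 37; x_{38} = 36; x_{39} = 8; x_{40} = 30; x_{41} = 2.
The sequence repeats with period 40.

40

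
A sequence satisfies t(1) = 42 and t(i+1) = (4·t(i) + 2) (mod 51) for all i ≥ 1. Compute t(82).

0

We have t(1) = 42,  t(2) = 17,  t(3) = 19,  t(4) = 27,  t(5) = 8,  t(6) = 34,  t(7) = 36,  t(8) = 44,  t(9) = 25,  t(10) = 0,  t(11) = 2,  t(12) = 10,  t(13) = 42.
Since t(13) = t(1) = 42, the sequence is periodic with period 12.
(82 - 1) mod 12 = 9, so t(82) = t(10) = 0.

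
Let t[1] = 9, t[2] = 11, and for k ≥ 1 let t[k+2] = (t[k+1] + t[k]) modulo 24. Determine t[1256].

Computing terms: t[1] = 9, t[2] = 11, t[3] = 20, t[4] = 7, t[5] = 3, t[6] = 10, t[7] = 13, t[8] = 23, t[9] = 12, t[10] = 11, t[11] = 23, t[12] = 10, t[13] = 9, t[14] = 19, t[15] = 4, t[16] = 23, t[17] = 3, t[18] = 2, t[19] = 5, t[20] = 7, t[21] = 12, t[22] = 19, t[23] = 7, t[24] = 2, t[25] = 9, t[26] = 11.
Since (t[25], t[26]) = (t[1], t[2]) = (9, 11) (two consecutive terms determine the rest), the sequence is periodic with period 24.
So t[1256] = t[1 + ((1256-1) mod 24)] = t[8] = 23.

23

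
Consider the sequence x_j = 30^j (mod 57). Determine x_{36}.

39

We have x_1 = 30, x_2 = 45, x_3 = 39, x_4 = 30.
Since x_4 = x_1 = 30, the sequence is periodic with period 3.
So x_{36} = x_{1 + ((36-1) mod 3)} = x_3 = 39.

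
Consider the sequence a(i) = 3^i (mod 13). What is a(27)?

We have a(1) = 3; a(2) = 9; a(3) = 1; a(4) = 3.
Since a(4) = a(1) = 3, the sequence is periodic with period 3.
So a(27) = a(1 + ((27-1) mod 3)) = a(3) = 1.

1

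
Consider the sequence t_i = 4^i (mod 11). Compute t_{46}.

4

We have t_0 = 1,  t_1 = 4,  t_2 = 5,  t_3 = 9,  t_4 = 3,  t_5 = 1.
The sequence repeats with period 5.
So t_{46} = t_{0 + ((46-0) mod 5)} = t_1 = 4.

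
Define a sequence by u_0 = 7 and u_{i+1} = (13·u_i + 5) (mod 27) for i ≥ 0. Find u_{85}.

Listing terms: u_0 = 7; u_1 = 15; u_2 = 11; u_3 = 13; u_4 = 12; u_5 = 26; u_6 = 19; u_7 = 9; u_8 = 14; u_9 = 25; u_{10} = 6; u_{11} = 2; u_{12} = 4; u_{13} = 3; u_{14} = 17; u_{15} = 10; u_{16} = 0; u_{17} = 5; u_{18} = 16; u_{19} = 24; u_{20} = 20; u_{21} = 22; u_{22} = 21; u_{23} = 8; u_{24} = 1; u_{25} = 18; u_{26} = 23; u_{27} = 7.
Since u_{27} = u_0 = 7, the sequence is periodic with period 27.
(85 - 0) mod 27 = 4, so u_{85} = u_4 = 12.

12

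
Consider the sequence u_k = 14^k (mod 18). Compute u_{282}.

10

u_1 = 14, u_2 = 16, u_3 = 8, u_4 = 4, u_5 = 2, u_6 = 10, u_7 = 14.
The sequence repeats with period 6.
(282 - 1) mod 6 = 5, so u_{282} = u_6 = 10.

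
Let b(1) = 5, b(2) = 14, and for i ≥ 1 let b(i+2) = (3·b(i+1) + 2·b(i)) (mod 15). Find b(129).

Listing terms: b(1) = 5; b(2) = 14; b(3) = 7; b(4) = 4; b(5) = 11; b(6) = 11; b(7) = 10; b(8) = 7; b(9) = 11; b(10) = 2; b(11) = 13; b(12) = 13; b(13) = 5; b(14) = 11; b(15) = 13; b(16) = 1; b(17) = 14; b(18) = 14; b(19) = 10; b(20) = 13; b(21) = 14; b(22) = 8; b(23) = 7; b(24) = 7; b(25) = 5; b(26) = 14.
The sequence repeats with period 24.
So b(129) = b(1 + ((129-1) mod 24)) = b(9) = 11.

11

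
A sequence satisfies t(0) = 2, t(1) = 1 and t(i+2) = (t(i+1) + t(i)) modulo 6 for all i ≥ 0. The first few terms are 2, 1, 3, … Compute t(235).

We have t(0) = 2; t(1) = 1; t(2) = 3; t(3) = 4; t(4) = 1; t(5) = 5; t(6) = 0; t(7) = 5; t(8) = 5; t(9) = 4; t(10) = 3; t(11) = 1; t(12) = 4; t(13) = 5; t(14) = 3; t(15) = 2; t(16) = 5; t(17) = 1; t(18) = 0; t(19) = 1; t(20) = 1; t(21) = 2; t(22) = 3; t(23) = 5; t(24) = 2; t(25) = 1.
Since (t(24), t(25)) = (t(0), t(1)) = (2, 1) (two consecutive terms determine the rest), the sequence is periodic with period 24.
So t(235) = t(0 + ((235-0) mod 24)) = t(19) = 1.

1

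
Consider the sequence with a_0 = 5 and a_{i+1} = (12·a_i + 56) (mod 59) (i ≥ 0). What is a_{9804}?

32

a_0 = 5, a_1 = 57, a_2 = 32, a_3 = 27, a_4 = 26, a_5 = 14, a_6 = 47, a_7 = 30, a_8 = 3, a_9 = 33, a_{10} = 39, a_{11} = 52, a_{12} = 31, a_{13} = 15, a_{14} = 0, a_{15} = 56, a_{16} = 20, a_{17} = 1, a_{18} = 9, a_{19} = 46, a_{20} = 18, a_{21} = 36, a_{22} = 16, a_{23} = 12, a_{24} = 23, a_{25} = 37, a_{26} = 28, a_{27} = 38, a_{28} = 40, a_{29} = 5.
Since a_{29} = a_0 = 5, the sequence is periodic with period 29.
(9804 - 0) mod 29 = 2, so a_{9804} = a_2 = 32.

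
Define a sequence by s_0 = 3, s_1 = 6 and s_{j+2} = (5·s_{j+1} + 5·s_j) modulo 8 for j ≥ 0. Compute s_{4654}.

Listing terms: s_0 = 3,  s_1 = 6,  s_2 = 5,  s_3 = 7,  s_4 = 4,  s_5 = 7,  s_6 = 7,  s_7 = 6,  s_8 = 1,  s_9 = 3,  s_{10} = 4,  s_{11} = 3,  s_{12} = 3,  s_{13} = 6.
Since (s_{12}, s_{13}) = (s_0, s_1) = (3, 6) (two consecutive terms determine the rest), the sequence is periodic with period 12.
So s_{4654} = s_{0 + ((4654-0) mod 12)} = s_{10} = 4.

4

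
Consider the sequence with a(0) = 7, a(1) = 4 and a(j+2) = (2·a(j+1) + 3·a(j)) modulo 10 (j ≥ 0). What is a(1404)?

7

Listing terms: a(0) = 7,  a(1) = 4,  a(2) = 9,  a(3) = 0,  a(4) = 7,  a(5) = 4.
The sequence repeats with period 4.
So a(1404) = a(0 + ((1404-0) mod 4)) = a(0) = 7.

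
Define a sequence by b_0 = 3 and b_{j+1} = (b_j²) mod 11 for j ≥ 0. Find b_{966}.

4

b_0 = 3,  b_1 = 9,  b_2 = 4,  b_3 = 5,  b_4 = 3.
The sequence repeats with period 4.
So b_{966} = b_{0 + ((966-0) mod 4)} = b_2 = 4.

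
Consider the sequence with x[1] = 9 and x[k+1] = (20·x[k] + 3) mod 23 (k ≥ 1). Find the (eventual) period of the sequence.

22

We have x[1] = 9; x[2] = 22; x[3] = 6; x[4] = 8; x[5] = 2; x[6] = 20; x[7] = 12; x[8] = 13; x[9] = 10; x[10] = 19; x[11] = 15; x[12] = 4; x[13] = 14; x[14] = 7; x[15] = 5; x[16] = 11; x[17] = 16; x[18] = 1; x[19] = 0; x[20] = 3; x[21] = 17; x[22] = 21; x[23] = 9.
Since x[23] = x[1] = 9, the sequence is periodic with period 22.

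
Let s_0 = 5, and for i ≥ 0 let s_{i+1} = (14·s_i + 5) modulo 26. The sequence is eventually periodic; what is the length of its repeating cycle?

13

We have s_0 = 5, s_1 = 23, s_2 = 15, s_3 = 7, s_4 = 25, s_5 = 17, s_6 = 9, s_7 = 1, s_8 = 19, s_9 = 11, s_{10} = 3, s_{11} = 21, s_{12} = 13, s_{13} = 5.
The sequence repeats with period 13.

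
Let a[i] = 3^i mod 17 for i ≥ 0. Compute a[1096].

Computing terms: a[0] = 1, a[1] = 3, a[2] = 9, a[3] = 10, a[4] = 13, a[5] = 5, a[6] = 15, a[7] = 11, a[8] = 16, a[9] = 14, a[10] = 8, a[11] = 7, a[12] = 4, a[13] = 12, a[14] = 2, a[15] = 6, a[16] = 1.
The sequence repeats with period 16.
(1096 - 0) mod 16 = 8, so a[1096] = a[8] = 16.

16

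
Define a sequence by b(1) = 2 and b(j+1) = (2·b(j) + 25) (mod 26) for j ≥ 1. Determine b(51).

5

Computing terms: b(1) = 2,  b(2) = 3,  b(3) = 5,  b(4) = 9,  b(5) = 17,  b(6) = 7,  b(7) = 13,  b(8) = 25,  b(9) = 23,  b(10) = 19,  b(11) = 11,  b(12) = 21,  b(13) = 15,  b(14) = 3.
Since b(14) = b(2) = 3, the sequence is eventually periodic: after a pre-period of length 1 it cycles with period 12.
For j ≥ 2, b(j) depends only on (j - 2) mod 12. (51 - 2) mod 12 = 1, so b(51) = b(3) = 5.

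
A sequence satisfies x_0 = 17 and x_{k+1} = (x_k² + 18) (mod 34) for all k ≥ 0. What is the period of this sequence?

6

x_0 = 17,  x_1 = 1,  x_2 = 19,  x_3 = 5,  x_4 = 9,  x_5 = 31,  x_6 = 27,  x_7 = 33,  x_8 = 19.
Since x_8 = x_2 = 19, the sequence is eventually periodic: after a pre-period of length 2 it cycles with period 6.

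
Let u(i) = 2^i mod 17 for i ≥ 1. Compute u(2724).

16

We have u(1) = 2,  u(2) = 4,  u(3) = 8,  u(4) = 16,  u(5) = 15,  u(6) = 13,  u(7) = 9,  u(8) = 1,  u(9) = 2.
Since u(9) = u(1) = 2, the sequence is periodic with period 8.
(2724 - 1) mod 8 = 3, so u(2724) = u(4) = 16.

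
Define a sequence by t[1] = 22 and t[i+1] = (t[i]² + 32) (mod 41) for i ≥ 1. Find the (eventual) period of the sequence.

7

We have t[1] = 22,  t[2] = 24,  t[3] = 34,  t[4] = 40,  t[5] = 33,  t[6] = 14,  t[7] = 23,  t[8] = 28,  t[9] = 37,  t[10] = 7,  t[11] = 40.
Since t[11] = t[4] = 40, the sequence is eventually periodic: after a pre-period of length 3 it cycles with period 7.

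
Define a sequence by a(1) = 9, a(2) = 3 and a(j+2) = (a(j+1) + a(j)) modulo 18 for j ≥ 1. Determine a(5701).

We have a(1) = 9,  a(2) = 3,  a(3) = 12,  a(4) = 15,  a(5) = 9,  a(6) = 6,  a(7) = 15,  a(8) = 3,  a(9) = 0,  a(10) = 3,  a(11) = 3,  a(12) = 6,  a(13) = 9,  a(14) = 15,  a(15) = 6,  a(16) = 3,  a(17) = 9,  a(18) = 12,  a(19) = 3,  a(20) = 15,  a(21) = 0,  a(22) = 15,  a(23) = 15,  a(24) = 12,  a(25) = 9,  a(26) = 3.
The sequence repeats with period 24.
(5701 - 1) mod 24 = 12, so a(5701) = a(13) = 9.

9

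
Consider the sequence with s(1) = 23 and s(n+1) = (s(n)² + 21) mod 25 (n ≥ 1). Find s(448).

12

s(1) = 23, s(2) = 0, s(3) = 21, s(4) = 12, s(5) = 15, s(6) = 21.
Since s(6) = s(3) = 21, the sequence is eventually periodic: after a pre-period of length 2 it cycles with period 3.
For n ≥ 3, s(n) depends only on (n - 3) mod 3. (448 - 3) mod 3 = 1, so s(448) = s(4) = 12.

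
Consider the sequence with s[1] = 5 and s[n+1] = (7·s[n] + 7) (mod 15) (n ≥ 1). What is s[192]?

Computing terms: s[1] = 5,  s[2] = 12,  s[3] = 1,  s[4] = 14,  s[5] = 0,  s[6] = 7,  s[7] = 11,  s[8] = 9,  s[9] = 10,  s[10] = 2,  s[11] = 6,  s[12] = 4,  s[13] = 5.
The sequence repeats with period 12.
(192 - 1) mod 12 = 11, so s[192] = s[12] = 4.

4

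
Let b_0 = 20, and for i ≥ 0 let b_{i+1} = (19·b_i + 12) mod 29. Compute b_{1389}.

Computing terms: b_0 = 20,  b_1 = 15,  b_2 = 7,  b_3 = 0,  b_4 = 12,  b_5 = 8,  b_6 = 19,  b_7 = 25,  b_8 = 23,  b_9 = 14,  b_{10} = 17,  b_{11} = 16,  b_{12} = 26,  b_{13} = 13,  b_{14} = 27,  b_{15} = 3,  b_{16} = 11,  b_{17} = 18,  b_{18} = 6,  b_{19} = 10,  b_{20} = 28,  b_{21} = 22,  b_{22} = 24,  b_{23} = 4,  b_{24} = 1,  b_{25} = 2,  b_{26} = 21,  b_{27} = 5,  b_{28} = 20.
Since b_{28} = b_0 = 20, the sequence is periodic with period 28.
(1389 - 0) mod 28 = 17, so b_{1389} = b_{17} = 18.

18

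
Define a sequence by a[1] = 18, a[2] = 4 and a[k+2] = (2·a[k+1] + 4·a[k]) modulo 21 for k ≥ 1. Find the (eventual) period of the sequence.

48

a[1] = 18,  a[2] = 4,  a[3] = 17,  a[4] = 8,  a[5] = 0,  a[6] = 11,  a[7] = 1,  a[8] = 4,  a[9] = 12,  a[10] = 19,  a[11] = 2,  a[12] = 17,  a[13] = 0,  a[14] = 5,  a[15] = 10,  a[16] = 19,  a[17] = 15,  a[18] = 1,  a[19] = 20,  a[20] = 2,  a[21] = 0,  a[22] = 8,  a[23] = 16,  a[24] = 1,  a[25] = 3,  a[26] = 10,  a[27] = 11,  a[28] = 20,  a[29] = 0,  a[30] = 17,  a[31] = 13,  a[32] = 10,  a[33] = 9,  a[34] = 16,  a[35] = 5,  a[36] = 11,  a[37] = 0,  a[38] = 2,  a[39] = 4,  a[40] = 16,  a[41] = 6,  a[42] = 13,  a[43] = 8,  a[44] = 5,  a[45] = 0,  a[46] = 20,  a[47] = 19,  a[48] = 13,  a[49] = 18,  a[50] = 4.
Since (a[49], a[50]) = (a[1], a[2]) = (18, 4) (two consecutive terms determine the rest), the sequence is periodic with period 48.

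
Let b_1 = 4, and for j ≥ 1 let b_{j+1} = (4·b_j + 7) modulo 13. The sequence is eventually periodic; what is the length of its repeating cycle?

6

Computing terms: b_1 = 4, b_2 = 10, b_3 = 8, b_4 = 0, b_5 = 7, b_6 = 9, b_7 = 4.
The sequence repeats with period 6.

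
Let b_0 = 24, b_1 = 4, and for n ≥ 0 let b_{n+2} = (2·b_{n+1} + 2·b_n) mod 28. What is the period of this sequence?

48

Listing terms: b_0 = 24, b_1 = 4, b_2 = 0, b_3 = 8, b_4 = 16, b_5 = 20, b_6 = 16, b_7 = 16, b_8 = 8, b_9 = 20, b_{10} = 0, b_{11} = 12, b_{12} = 24, b_{13} = 16, b_{14} = 24, b_{15} = 24, b_{16} = 12, b_{17} = 16, b_{18} = 0, b_{19} = 4, b_{20} = 8, b_{21} = 24, b_{22} = 8, b_{23} = 8, b_{24} = 4, b_{25} = 24, b_{26} = 0, b_{27} = 20, b_{28} = 12, b_{29} = 8, b_{30} = 12, b_{31} = 12, b_{32} = 20, b_{33} = 8, b_{34} = 0, b_{35} = 16, b_{36} = 4, b_{37} = 12, b_{38} = 4, b_{39} = 4, b_{40} = 16, b_{41} = 12, b_{42} = 0, b_{43} = 24, b_{44} = 20, b_{45} = 4, b_{46} = 20, b_{47} = 20, b_{48} = 24, b_{49} = 4.
Since (b_{48}, b_{49}) = (b_0, b_1) = (24, 4) (two consecutive terms determine the rest), the sequence is periodic with period 48.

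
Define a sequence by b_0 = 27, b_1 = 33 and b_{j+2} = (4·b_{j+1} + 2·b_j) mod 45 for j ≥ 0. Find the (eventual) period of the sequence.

We have b_0 = 27; b_1 = 33; b_2 = 6; b_3 = 0; b_4 = 12; b_5 = 3; b_6 = 36; b_7 = 15; b_8 = 42; b_9 = 18; b_{10} = 21; b_{11} = 30; b_{12} = 27; b_{13} = 33.
The sequence repeats with period 12.

12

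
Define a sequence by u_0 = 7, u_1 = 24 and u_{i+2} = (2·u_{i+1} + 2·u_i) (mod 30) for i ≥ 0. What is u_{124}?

18

We have u_0 = 7,  u_1 = 24,  u_2 = 2,  u_3 = 22,  u_4 = 18,  u_5 = 20,  u_6 = 16,  u_7 = 12,  u_8 = 26,  u_9 = 16,  u_{10} = 24,  u_{11} = 20,  u_{12} = 28,  u_{13} = 6,  u_{14} = 8,  u_{15} = 28,  u_{16} = 12,  u_{17} = 20,  u_{18} = 4,  u_{19} = 18,  u_{20} = 14,  u_{21} = 4,  u_{22} = 6,  u_{23} = 20,  u_{24} = 22,  u_{25} = 24,  u_{26} = 2.
Since (u_{25}, u_{26}) = (u_1, u_2) = (24, 2) (two consecutive terms determine the rest), the sequence is eventually periodic: after a pre-period of length 1 it cycles with period 24.
For i ≥ 1, u_i depends only on (i - 1) mod 24. (124 - 1) mod 24 = 3, so u_{124} = u_4 = 18.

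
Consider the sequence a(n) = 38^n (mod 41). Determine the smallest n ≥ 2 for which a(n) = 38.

9

We have a(1) = 38, a(2) = 9, a(3) = 14, a(4) = 40, a(5) = 3, a(6) = 32, a(7) = 27, a(8) = 1, a(9) = 38.
Since a(9) = a(1) = 38, the sequence is periodic with period 8.
The value 38 next appears (with n ≥ 2) at a(9).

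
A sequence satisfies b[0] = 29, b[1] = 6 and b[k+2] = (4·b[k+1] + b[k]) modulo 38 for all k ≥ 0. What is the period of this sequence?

We have b[0] = 29; b[1] = 6; b[2] = 15; b[3] = 28; b[4] = 13; b[5] = 4; b[6] = 29; b[7] = 6.
Since (b[6], b[7]) = (b[0], b[1]) = (29, 6) (two consecutive terms determine the rest), the sequence is periodic with period 6.

6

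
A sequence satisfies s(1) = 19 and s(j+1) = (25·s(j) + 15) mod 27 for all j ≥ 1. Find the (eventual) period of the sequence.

s(1) = 19, s(2) = 4, s(3) = 7, s(4) = 1, s(5) = 13, s(6) = 16, s(7) = 10, s(8) = 22, s(9) = 25, s(10) = 19.
The sequence repeats with period 9.

9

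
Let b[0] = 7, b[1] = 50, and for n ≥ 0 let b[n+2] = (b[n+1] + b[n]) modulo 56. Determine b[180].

b[0] = 7,  b[1] = 50,  b[2] = 1,  b[3] = 51,  b[4] = 52,  b[5] = 47,  b[6] = 43,  b[7] = 34,  b[8] = 21,  b[9] = 55,  b[10] = 20,  b[11] = 19,  b[12] = 39,  b[13] = 2,  b[14] = 41,  b[15] = 43,  b[16] = 28,  b[17] = 15,  b[18] = 43,  b[19] = 2,  b[20] = 45,  b[21] = 47,  b[22] = 36,  b[23] = 27,  b[24] = 7,  b[25] = 34,  b[26] = 41,  b[27] = 19,  b[28] = 4,  b[29] = 23,  b[30] = 27,  b[31] = 50,  b[32] = 21,  b[33] = 15,  b[34] = 36,  b[35] = 51,  b[36] = 31,  b[37] = 26,  b[38] = 1,  b[39] = 27,  b[40] = 28,  b[41] = 55,  b[42] = 27,  b[43] = 26,  b[44] = 53,  b[45] = 23,  b[46] = 20,  b[47] = 43,  b[48] = 7,  b[49] = 50.
The sequence repeats with period 48.
So b[180] = b[0 + ((180-0) mod 48)] = b[36] = 31.

31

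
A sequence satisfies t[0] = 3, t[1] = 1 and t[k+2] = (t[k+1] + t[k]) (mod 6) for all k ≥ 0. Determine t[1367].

Computing terms: t[0] = 3, t[1] = 1, t[2] = 4, t[3] = 5, t[4] = 3, t[5] = 2, t[6] = 5, t[7] = 1, t[8] = 0, t[9] = 1, t[10] = 1, t[11] = 2, t[12] = 3, t[13] = 5, t[14] = 2, t[15] = 1, t[16] = 3, t[17] = 4, t[18] = 1, t[19] = 5, t[20] = 0, t[21] = 5, t[22] = 5, t[23] = 4, t[24] = 3, t[25] = 1.
The sequence repeats with period 24.
So t[1367] = t[0 + ((1367-0) mod 24)] = t[23] = 4.

4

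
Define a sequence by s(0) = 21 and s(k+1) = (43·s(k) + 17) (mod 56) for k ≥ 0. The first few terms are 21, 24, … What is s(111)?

Listing terms: s(0) = 21; s(1) = 24; s(2) = 41; s(3) = 44; s(4) = 5; s(5) = 8; s(6) = 25; s(7) = 28; s(8) = 45; s(9) = 48; s(10) = 9; s(11) = 12; s(12) = 29; s(13) = 32; s(14) = 49; s(15) = 52; s(16) = 13; s(17) = 16; s(18) = 33; s(19) = 36; s(20) = 53; s(21) = 0; s(22) = 17; s(23) = 20; s(24) = 37; s(25) = 40; s(26) = 1; s(27) = 4; s(28) = 21.
Since s(28) = s(0) = 21, the sequence is periodic with period 28.
So s(111) = s(0 + ((111-0) mod 28)) = s(27) = 4.

4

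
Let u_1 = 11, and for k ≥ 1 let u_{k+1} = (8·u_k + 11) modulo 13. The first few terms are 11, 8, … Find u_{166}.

Listing terms: u_1 = 11, u_2 = 8, u_3 = 10, u_4 = 0, u_5 = 11.
The sequence repeats with period 4.
So u_{166} = u_{1 + ((166-1) mod 4)} = u_2 = 8.

8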